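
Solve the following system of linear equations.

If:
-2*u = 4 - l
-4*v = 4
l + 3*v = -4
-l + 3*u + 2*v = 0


Then:
No Solution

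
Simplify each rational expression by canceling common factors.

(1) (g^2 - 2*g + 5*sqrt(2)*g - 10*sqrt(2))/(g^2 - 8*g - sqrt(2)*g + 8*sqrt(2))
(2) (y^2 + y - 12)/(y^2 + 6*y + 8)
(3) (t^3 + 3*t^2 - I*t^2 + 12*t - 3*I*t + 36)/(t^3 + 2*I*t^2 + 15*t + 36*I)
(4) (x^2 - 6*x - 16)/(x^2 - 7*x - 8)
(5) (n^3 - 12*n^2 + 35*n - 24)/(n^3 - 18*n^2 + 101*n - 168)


(1) = (g^2 + g*(-2 + 5*sqrt(2)) - 10*sqrt(2))/(g^2 + g*(-8 - sqrt(2)) + 8*sqrt(2))
(2) = (y - 3)/(y + 2)
(3) = (t + 3)/(t + 3*I)
(4) = (x + 2)/(x + 1)
(5) = (n - 1)/(n - 7)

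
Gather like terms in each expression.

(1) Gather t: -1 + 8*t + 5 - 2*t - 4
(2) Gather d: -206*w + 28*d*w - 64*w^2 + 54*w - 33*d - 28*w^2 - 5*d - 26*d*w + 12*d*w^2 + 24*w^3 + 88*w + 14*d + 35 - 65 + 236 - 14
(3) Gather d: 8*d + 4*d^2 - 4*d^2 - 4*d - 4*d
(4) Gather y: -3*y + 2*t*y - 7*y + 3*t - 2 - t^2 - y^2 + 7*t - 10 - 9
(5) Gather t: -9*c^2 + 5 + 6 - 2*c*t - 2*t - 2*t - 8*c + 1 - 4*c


(1) = 6*t
(2) = d*(12*w^2 + 2*w - 24) + 24*w^3 - 92*w^2 - 64*w + 192
(3) = 0
(4) = -t^2 + 10*t - y^2 + y*(2*t - 10) - 21
(5) = -9*c^2 - 12*c + t*(-2*c - 4) + 12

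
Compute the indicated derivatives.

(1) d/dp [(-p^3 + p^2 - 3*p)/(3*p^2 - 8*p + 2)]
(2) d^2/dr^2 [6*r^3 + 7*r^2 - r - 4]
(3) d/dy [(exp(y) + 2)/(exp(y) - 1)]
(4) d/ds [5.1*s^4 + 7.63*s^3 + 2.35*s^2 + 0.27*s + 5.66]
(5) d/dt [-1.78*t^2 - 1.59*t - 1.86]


(1) = (-3*p^4 + 16*p^3 - 5*p^2 + 4*p - 6)/(9*p^4 - 48*p^3 + 76*p^2 - 32*p + 4)
(2) = 36*r + 14
(3) = -3/(4*sinh(y/2)^2)
(4) = 20.4*s^3 + 22.89*s^2 + 4.7*s + 0.27
(5) = -3.56*t - 1.59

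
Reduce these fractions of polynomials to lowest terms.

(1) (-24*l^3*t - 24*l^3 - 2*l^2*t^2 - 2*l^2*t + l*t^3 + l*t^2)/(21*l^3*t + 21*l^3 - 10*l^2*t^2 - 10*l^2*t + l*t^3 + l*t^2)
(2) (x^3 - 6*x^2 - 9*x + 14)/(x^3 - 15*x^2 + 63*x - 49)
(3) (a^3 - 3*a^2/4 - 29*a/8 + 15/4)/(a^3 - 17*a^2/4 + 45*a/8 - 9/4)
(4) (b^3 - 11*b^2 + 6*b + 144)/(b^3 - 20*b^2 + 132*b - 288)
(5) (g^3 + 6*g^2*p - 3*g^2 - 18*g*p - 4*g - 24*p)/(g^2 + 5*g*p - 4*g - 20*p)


(1) = (-24*l^2 - 2*l*t + t^2)/(21*l^2 - 10*l*t + t^2)
(2) = (x + 2)/(x - 7)
(3) = (4*a^2 + 3*a - 10)/(4*a^2 - 11*a + 6)
(4) = (b + 3)/(b - 6)
(5) = (g^2 + 6*g*p + g + 6*p)/(g + 5*p)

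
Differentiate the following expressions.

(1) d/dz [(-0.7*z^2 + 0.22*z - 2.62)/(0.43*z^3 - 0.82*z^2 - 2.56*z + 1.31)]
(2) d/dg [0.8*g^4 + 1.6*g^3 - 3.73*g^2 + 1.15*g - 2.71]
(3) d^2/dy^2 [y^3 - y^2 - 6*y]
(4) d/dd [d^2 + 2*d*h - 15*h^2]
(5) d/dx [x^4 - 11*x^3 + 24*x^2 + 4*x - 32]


(1) = (0.301*z^4 - 0.1892*z^3 + 5.3522*z^2 - 6.1308*z - 6.419)/(0.1849*z^6 - 0.7052*z^5 - 1.5292*z^4 + 5.325*z^3 + 4.4052*z^2 - 6.7072*z + 1.7161)
(2) = 3.2*g^3 + 4.8*g^2 - 7.46*g + 1.15
(3) = 6*y - 2
(4) = 2*d + 2*h
(5) = 4*x^3 - 33*x^2 + 48*x + 4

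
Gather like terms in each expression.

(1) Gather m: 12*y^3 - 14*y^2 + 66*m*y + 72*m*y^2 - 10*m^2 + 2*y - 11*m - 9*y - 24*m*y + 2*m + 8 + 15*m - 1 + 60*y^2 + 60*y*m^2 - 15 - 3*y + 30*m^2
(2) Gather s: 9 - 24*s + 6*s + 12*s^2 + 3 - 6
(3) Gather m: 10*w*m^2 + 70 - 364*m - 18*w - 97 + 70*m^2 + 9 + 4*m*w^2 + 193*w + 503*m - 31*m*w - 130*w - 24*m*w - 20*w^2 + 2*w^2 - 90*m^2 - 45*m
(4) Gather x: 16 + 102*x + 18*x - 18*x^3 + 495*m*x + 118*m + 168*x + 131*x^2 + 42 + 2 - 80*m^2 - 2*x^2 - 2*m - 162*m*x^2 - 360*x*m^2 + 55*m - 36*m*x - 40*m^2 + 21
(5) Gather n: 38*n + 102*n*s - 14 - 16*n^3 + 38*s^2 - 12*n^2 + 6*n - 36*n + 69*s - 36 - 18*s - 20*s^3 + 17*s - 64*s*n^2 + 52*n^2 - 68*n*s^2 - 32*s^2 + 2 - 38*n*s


(1) = m^2*(60*y + 20) + m*(72*y^2 + 42*y + 6) + 12*y^3 + 46*y^2 - 10*y - 8
(2) = 12*s^2 - 18*s + 6
(3) = m^2*(10*w - 20) + m*(4*w^2 - 55*w + 94) - 18*w^2 + 45*w - 18
(4) = -120*m^2 + 171*m - 18*x^3 + x^2*(129 - 162*m) + x*(-360*m^2 + 459*m + 288) + 81
(5) = -16*n^3 + n^2*(40 - 64*s) + n*(-68*s^2 + 64*s + 8) - 20*s^3 + 6*s^2 + 68*s - 48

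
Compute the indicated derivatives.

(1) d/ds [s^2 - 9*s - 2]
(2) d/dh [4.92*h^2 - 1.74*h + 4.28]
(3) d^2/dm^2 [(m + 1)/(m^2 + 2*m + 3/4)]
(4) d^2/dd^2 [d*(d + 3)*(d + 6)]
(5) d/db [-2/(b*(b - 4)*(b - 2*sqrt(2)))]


(1) = 2*s - 9
(2) = 9.84*h - 1.74
(3) = 32*(m + 1)*(-12*m^2 - 24*m + 16*(m + 1)^2 - 9)/(4*m^2 + 8*m + 3)^3
(4) = 6*d + 18
(5) = 2*(b*(b - 4) + b*(b - 2*sqrt(2)) + (b - 4)*(b - 2*sqrt(2)))/(b^2*(b - 4)^2*(b - 2*sqrt(2))^2)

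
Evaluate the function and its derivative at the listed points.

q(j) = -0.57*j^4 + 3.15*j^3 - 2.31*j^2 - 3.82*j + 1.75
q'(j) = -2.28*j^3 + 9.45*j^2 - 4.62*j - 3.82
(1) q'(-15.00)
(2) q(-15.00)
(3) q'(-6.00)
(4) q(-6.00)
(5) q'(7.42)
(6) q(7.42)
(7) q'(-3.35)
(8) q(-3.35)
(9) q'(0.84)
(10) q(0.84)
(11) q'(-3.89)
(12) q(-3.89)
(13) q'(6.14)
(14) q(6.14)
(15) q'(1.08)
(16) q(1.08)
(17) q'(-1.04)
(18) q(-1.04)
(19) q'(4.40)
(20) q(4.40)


(1) = 9886.73
(2) = -39948.20
(3) = 856.58
(4) = -1477.61
(5) = -449.24
(6) = -594.73
(7) = 203.43
(8) = -201.59
(9) = -2.38
(10) = -1.51
(11) = 291.36
(12) = -334.29
(13) = -203.69
(14) = -189.76
(15) = -0.66
(16) = -1.88
(17) = 13.77
(18) = -0.99
(19) = -35.42
(20) = -5.09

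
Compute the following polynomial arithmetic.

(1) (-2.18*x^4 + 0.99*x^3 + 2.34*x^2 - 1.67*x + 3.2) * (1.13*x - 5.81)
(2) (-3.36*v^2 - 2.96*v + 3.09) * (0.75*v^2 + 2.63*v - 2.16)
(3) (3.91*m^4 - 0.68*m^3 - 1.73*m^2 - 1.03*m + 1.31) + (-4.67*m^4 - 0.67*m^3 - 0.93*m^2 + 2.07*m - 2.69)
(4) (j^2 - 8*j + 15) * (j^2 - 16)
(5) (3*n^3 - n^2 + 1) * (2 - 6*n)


(1) = -2.4634*x^5 + 13.7845*x^4 - 3.1077*x^3 - 15.4825*x^2 + 13.3187*x - 18.592
(2) = -2.52*v^4 - 11.0568*v^3 + 1.7903*v^2 + 14.5203*v - 6.6744
(3) = -0.76*m^4 - 1.35*m^3 - 2.66*m^2 + 1.04*m - 1.38
(4) = j^4 - 8*j^3 - j^2 + 128*j - 240
(5) = -18*n^4 + 12*n^3 - 2*n^2 - 6*n + 2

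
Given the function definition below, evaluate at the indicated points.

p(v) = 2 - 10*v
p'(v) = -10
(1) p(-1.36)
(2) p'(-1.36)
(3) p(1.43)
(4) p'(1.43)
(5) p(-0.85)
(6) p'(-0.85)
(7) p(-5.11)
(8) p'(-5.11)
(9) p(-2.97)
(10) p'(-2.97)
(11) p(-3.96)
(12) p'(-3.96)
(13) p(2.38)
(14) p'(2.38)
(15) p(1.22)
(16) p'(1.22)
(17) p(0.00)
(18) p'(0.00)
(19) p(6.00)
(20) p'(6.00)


(1) = 15.60
(2) = -10.00
(3) = -12.30
(4) = -10.00
(5) = 10.50
(6) = -10.00
(7) = 53.10
(8) = -10.00
(9) = 31.70
(10) = -10.00
(11) = 41.60
(12) = -10.00
(13) = -21.80
(14) = -10.00
(15) = -10.20
(16) = -10.00
(17) = 2.00
(18) = -10.00
(19) = -58.00
(20) = -10.00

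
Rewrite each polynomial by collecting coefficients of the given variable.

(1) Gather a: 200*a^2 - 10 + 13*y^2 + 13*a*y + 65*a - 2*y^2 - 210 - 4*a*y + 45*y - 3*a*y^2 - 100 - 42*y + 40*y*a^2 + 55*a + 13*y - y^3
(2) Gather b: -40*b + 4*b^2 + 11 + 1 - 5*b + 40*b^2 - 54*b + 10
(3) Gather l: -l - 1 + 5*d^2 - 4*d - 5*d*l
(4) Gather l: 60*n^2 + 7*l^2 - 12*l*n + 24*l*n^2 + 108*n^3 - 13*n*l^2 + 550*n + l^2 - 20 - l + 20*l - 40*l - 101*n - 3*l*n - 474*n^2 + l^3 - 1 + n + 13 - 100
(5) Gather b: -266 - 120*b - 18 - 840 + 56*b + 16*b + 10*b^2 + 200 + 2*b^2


(1) = a^2*(40*y + 200) + a*(-3*y^2 + 9*y + 120) - y^3 + 11*y^2 + 16*y - 320
(2) = 44*b^2 - 99*b + 22
(3) = 5*d^2 - 4*d + l*(-5*d - 1) - 1
(4) = l^3 + l^2*(8 - 13*n) + l*(24*n^2 - 15*n - 21) + 108*n^3 - 414*n^2 + 450*n - 108
(5) = 12*b^2 - 48*b - 924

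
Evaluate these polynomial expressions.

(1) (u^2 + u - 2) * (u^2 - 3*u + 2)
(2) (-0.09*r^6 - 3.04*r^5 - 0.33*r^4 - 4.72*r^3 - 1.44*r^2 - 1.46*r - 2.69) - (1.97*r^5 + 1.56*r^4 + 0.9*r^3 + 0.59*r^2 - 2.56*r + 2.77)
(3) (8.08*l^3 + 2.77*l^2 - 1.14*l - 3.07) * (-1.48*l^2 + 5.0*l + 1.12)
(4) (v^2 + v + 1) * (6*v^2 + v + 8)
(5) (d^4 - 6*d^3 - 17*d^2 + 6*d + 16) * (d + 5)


(1) = u^4 - 2*u^3 - 3*u^2 + 8*u - 4
(2) = -0.09*r^6 - 5.01*r^5 - 1.89*r^4 - 5.62*r^3 - 2.03*r^2 + 1.1*r - 5.46
(3) = -11.9584*l^5 + 36.3004*l^4 + 24.5868*l^3 + 1.946*l^2 - 16.6268*l - 3.4384
(4) = 6*v^4 + 7*v^3 + 15*v^2 + 9*v + 8
(5) = d^5 - d^4 - 47*d^3 - 79*d^2 + 46*d + 80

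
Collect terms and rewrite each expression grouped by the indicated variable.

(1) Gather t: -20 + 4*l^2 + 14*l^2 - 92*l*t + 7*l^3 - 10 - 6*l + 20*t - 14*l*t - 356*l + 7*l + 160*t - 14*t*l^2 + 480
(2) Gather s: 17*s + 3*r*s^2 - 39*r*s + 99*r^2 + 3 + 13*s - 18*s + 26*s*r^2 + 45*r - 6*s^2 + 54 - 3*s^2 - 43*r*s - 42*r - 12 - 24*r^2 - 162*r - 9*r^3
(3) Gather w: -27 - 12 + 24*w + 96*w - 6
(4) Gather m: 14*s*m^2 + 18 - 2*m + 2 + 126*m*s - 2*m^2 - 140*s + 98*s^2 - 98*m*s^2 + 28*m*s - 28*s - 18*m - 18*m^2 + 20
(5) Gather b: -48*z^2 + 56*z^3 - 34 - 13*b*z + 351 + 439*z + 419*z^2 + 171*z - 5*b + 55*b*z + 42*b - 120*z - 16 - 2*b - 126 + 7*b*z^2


(1) = 7*l^3 + 18*l^2 - 355*l + t*(-14*l^2 - 106*l + 180) + 450
(2) = -9*r^3 + 75*r^2 - 159*r + s^2*(3*r - 9) + s*(26*r^2 - 82*r + 12) + 45
(3) = 120*w - 45
(4) = m^2*(14*s - 20) + m*(-98*s^2 + 154*s - 20) + 98*s^2 - 168*s + 40
(5) = b*(7*z^2 + 42*z + 35) + 56*z^3 + 371*z^2 + 490*z + 175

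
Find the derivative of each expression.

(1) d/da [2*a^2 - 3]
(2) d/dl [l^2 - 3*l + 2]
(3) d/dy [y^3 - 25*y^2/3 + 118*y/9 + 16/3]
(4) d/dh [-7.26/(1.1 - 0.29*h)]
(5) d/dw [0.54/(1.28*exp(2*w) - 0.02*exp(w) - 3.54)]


(1) = 4*a
(2) = 2*l - 3
(3) = 3*y^2 - 50*y/3 + 118/9
(4) = -2.1054/(0.29*h - 1.1)^2
(5) = (0.0108 - 1.3824*exp(w))*exp(w)/(-1.28*exp(2*w) + 0.02*exp(w) + 3.54)^2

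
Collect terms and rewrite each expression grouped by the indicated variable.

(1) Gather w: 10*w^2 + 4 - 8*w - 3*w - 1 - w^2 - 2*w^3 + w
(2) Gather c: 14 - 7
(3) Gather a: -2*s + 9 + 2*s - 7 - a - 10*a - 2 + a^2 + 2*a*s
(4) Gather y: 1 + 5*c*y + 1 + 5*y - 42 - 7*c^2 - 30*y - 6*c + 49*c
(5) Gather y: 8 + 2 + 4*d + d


(1) = -2*w^3 + 9*w^2 - 10*w + 3
(2) = 7
(3) = a^2 + a*(2*s - 11)
(4) = -7*c^2 + 43*c + y*(5*c - 25) - 40
(5) = 5*d + 10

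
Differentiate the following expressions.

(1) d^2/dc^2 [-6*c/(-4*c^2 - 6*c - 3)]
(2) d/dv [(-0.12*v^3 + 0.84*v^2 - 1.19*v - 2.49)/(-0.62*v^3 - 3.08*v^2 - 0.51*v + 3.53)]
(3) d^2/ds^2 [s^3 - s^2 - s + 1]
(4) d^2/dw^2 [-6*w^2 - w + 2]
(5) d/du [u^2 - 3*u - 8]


(1) = 24*(2*c*(4*c + 3)^2 - 3*(2*c + 1)*(4*c^2 + 6*c + 3))/(4*c^2 + 6*c + 3)^3
(2) = (0.8904*v^4 - 1.3532*v^3 - 9.9958*v^2 - 9.408*v - 5.4706)/(0.3844*v^6 + 3.8192*v^5 + 10.1188*v^4 - 1.2356*v^3 - 21.4847*v^2 - 3.6006*v + 12.4609)
(3) = 6*s - 2
(4) = -12
(5) = 2*u - 3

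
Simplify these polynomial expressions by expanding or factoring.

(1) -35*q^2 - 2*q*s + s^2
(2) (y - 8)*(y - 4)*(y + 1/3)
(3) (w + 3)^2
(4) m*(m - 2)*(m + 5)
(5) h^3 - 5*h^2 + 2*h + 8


(1) = (-7*q + s)*(5*q + s)
(2) = y^3 - 35*y^2/3 + 28*y + 32/3
(3) = w^2 + 6*w + 9
(4) = m^3 + 3*m^2 - 10*m
(5) = (h - 4)*(h - 2)*(h + 1)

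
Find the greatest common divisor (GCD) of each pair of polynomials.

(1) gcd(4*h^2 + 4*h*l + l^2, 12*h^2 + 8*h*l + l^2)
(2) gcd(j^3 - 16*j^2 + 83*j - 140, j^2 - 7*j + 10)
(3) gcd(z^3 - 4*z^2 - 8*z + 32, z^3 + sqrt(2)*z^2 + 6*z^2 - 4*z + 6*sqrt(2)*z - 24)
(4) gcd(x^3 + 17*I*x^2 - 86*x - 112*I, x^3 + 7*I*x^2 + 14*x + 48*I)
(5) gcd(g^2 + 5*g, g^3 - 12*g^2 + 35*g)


(1) = 2*h + l
(2) = j - 5
(3) = gcd((z - 4)*(z - 2*sqrt(2))*(z + 2*sqrt(2)), (z + 6)*(z - sqrt(2))*(z + 2*sqrt(2))) = z + 2*sqrt(2)
(4) = x^2 + 10*I*x - 16
(5) = g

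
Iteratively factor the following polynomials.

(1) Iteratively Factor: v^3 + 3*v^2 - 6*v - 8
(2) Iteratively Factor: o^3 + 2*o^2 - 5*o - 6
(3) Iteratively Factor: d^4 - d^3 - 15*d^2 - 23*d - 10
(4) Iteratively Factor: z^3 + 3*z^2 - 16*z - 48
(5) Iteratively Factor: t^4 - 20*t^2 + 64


(1) = (v + 4)*(v^2 - v - 2) = (v - 2)*(v + 4)*(v + 1)
(2) = (o + 1)*(o^2 + o - 6) = (o + 1)*(o + 3)*(o - 2)
(3) = (d + 1)*(d^3 - 2*d^2 - 13*d - 10) = (d + 1)^2*(d^2 - 3*d - 10) = (d + 1)^2*(d + 2)*(d - 5)
(4) = (z + 4)*(z^2 - z - 12) = (z + 3)*(z + 4)*(z - 4)
(5) = (t - 4)*(t^3 + 4*t^2 - 4*t - 16) = (t - 4)*(t + 4)*(t^2 - 4) = (t - 4)*(t + 2)*(t + 4)*(t - 2)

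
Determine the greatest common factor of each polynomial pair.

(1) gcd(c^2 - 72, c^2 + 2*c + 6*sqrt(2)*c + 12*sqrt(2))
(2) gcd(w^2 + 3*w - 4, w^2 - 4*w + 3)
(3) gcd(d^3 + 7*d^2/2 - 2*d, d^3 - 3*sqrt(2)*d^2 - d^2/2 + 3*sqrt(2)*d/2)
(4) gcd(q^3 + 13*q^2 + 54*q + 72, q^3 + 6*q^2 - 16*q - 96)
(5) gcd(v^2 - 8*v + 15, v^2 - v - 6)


(1) = gcd((c - 6*sqrt(2))*(c + 6*sqrt(2)), (c + 2)*(c + 6*sqrt(2))) = c + 6*sqrt(2)
(2) = w - 1
(3) = gcd(d*(d - 1/2)*(d + 4), d*(d - 1/2)*(d - 3*sqrt(2))) = d^2 - d/2
(4) = q^2 + 10*q + 24
(5) = v - 3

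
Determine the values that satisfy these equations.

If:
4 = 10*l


Then:
l = 2/5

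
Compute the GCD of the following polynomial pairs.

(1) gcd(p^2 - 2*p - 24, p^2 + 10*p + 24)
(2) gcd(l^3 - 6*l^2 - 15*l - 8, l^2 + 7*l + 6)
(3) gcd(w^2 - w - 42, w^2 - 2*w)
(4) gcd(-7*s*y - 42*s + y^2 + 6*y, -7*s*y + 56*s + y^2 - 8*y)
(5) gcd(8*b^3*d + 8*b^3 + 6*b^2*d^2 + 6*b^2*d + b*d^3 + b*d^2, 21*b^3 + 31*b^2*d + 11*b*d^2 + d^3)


(1) = gcd((p - 6)*(p + 4), (p + 4)*(p + 6)) = p + 4
(2) = l + 1
(3) = 1
(4) = gcd((-7*s + y)*(y + 6), (-7*s + y)*(y - 8)) = -7*s + y
(5) = 1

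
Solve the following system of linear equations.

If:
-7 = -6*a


Then:
a = 7/6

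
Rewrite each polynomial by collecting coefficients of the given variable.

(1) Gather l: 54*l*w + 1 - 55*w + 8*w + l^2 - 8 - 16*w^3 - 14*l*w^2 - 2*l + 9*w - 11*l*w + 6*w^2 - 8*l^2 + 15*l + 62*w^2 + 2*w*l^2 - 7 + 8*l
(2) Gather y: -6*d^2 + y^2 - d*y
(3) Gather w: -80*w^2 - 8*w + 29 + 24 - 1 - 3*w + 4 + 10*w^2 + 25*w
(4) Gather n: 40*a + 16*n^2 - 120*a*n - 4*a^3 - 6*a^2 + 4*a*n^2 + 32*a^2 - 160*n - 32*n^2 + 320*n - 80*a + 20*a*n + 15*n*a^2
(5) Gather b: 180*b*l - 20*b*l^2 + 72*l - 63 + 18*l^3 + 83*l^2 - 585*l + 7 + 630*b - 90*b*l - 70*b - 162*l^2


(1) = l^2*(2*w - 7) + l*(-14*w^2 + 43*w + 21) - 16*w^3 + 68*w^2 - 38*w - 14
(2) = -6*d^2 - d*y + y^2
(3) = -70*w^2 + 14*w + 56
(4) = -4*a^3 + 26*a^2 - 40*a + n^2*(4*a - 16) + n*(15*a^2 - 100*a + 160)
(5) = b*(-20*l^2 + 90*l + 560) + 18*l^3 - 79*l^2 - 513*l - 56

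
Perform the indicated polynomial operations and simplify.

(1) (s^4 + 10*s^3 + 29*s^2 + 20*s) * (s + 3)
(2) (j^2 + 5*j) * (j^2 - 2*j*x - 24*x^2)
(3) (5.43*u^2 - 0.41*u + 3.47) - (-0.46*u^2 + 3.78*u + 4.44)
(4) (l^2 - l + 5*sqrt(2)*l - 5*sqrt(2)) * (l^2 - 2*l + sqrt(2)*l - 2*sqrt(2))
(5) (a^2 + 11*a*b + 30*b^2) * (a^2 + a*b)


(1) = s^5 + 13*s^4 + 59*s^3 + 107*s^2 + 60*s
(2) = j^4 - 2*j^3*x + 5*j^3 - 24*j^2*x^2 - 10*j^2*x - 120*j*x^2
(3) = 5.89*u^2 - 4.19*u - 0.97
(4) = l^4 - 3*l^3 + 6*sqrt(2)*l^3 - 18*sqrt(2)*l^2 + 12*l^2 - 30*l + 12*sqrt(2)*l + 20
(5) = a^4 + 12*a^3*b + 41*a^2*b^2 + 30*a*b^3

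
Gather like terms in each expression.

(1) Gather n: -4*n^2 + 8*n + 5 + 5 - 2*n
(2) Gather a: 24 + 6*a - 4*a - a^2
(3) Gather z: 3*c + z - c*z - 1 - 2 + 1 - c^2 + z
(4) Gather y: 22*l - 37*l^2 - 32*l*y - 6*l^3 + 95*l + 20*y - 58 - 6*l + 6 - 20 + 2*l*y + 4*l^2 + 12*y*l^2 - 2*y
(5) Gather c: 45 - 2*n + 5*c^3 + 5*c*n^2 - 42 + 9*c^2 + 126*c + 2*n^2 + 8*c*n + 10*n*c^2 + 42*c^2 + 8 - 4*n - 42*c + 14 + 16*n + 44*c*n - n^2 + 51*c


(1) = -4*n^2 + 6*n + 10
(2) = -a^2 + 2*a + 24
(3) = -c^2 + 3*c + z*(2 - c) - 2
(4) = -6*l^3 - 33*l^2 + 111*l + y*(12*l^2 - 30*l + 18) - 72
(5) = 5*c^3 + c^2*(10*n + 51) + c*(5*n^2 + 52*n + 135) + n^2 + 10*n + 25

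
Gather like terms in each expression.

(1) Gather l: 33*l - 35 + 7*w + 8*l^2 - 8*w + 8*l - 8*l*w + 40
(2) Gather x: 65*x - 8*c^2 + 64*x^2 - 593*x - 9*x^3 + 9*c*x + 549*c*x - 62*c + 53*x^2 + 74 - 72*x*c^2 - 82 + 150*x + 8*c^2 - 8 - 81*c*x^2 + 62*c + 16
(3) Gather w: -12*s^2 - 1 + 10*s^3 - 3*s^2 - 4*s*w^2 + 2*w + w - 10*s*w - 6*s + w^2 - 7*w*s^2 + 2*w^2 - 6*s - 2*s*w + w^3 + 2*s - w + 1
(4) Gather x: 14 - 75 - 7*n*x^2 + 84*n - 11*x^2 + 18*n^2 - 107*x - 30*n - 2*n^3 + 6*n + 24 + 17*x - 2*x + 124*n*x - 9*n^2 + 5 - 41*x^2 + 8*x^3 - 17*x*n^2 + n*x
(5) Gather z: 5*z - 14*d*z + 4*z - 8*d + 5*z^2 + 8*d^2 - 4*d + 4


(1) = 8*l^2 + l*(41 - 8*w) - w + 5
(2) = -9*x^3 + x^2*(117 - 81*c) + x*(-72*c^2 + 558*c - 378)
(3) = 10*s^3 - 15*s^2 - 10*s + w^3 + w^2*(3 - 4*s) + w*(-7*s^2 - 12*s + 2)
(4) = -2*n^3 + 9*n^2 + 60*n + 8*x^3 + x^2*(-7*n - 52) + x*(-17*n^2 + 125*n - 92) - 32
(5) = 8*d^2 - 12*d + 5*z^2 + z*(9 - 14*d) + 4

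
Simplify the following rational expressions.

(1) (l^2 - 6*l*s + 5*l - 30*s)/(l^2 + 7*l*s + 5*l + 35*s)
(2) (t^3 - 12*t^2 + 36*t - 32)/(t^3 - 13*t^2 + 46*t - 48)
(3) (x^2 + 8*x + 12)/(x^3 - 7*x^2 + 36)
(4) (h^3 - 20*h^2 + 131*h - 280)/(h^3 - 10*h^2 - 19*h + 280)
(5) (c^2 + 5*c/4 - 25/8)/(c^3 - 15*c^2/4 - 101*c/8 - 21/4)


(1) = (l - 6*s)/(l + 7*s)
(2) = (t - 2)/(t - 3)
(3) = (x + 6)/(x^2 - 9*x + 18)
(4) = (h - 5)/(h + 5)
(5) = (8*c^2 + 10*c - 25)/(8*c^3 - 30*c^2 - 101*c - 42)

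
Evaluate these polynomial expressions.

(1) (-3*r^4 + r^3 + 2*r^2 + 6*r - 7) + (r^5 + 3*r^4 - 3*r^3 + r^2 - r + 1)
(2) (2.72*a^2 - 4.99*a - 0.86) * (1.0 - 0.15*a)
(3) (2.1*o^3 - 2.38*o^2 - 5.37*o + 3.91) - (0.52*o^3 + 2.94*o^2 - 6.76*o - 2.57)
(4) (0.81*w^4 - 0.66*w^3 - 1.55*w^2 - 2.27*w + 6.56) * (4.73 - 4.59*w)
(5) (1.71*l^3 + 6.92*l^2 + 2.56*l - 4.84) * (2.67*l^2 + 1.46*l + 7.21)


(1) = r^5 - 2*r^3 + 3*r^2 + 5*r - 6
(2) = -0.408*a^3 + 3.4685*a^2 - 4.861*a - 0.86
(3) = 1.58*o^3 - 5.32*o^2 + 1.39*o + 6.48
(4) = -3.7179*w^5 + 6.8607*w^4 + 3.9927*w^3 + 3.0878*w^2 - 40.8475*w + 31.0288
(5) = 4.5657*l^5 + 20.973*l^4 + 29.2675*l^3 + 40.708*l^2 + 11.3912*l - 34.8964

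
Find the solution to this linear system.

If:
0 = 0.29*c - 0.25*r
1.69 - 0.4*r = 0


Then:
c = 3.64
r = 4.22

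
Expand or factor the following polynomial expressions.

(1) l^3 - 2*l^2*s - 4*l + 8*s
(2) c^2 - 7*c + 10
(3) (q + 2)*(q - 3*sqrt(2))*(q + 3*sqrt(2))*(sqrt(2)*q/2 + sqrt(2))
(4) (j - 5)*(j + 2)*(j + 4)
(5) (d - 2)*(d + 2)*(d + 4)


(1) = (l - 2)*(l + 2)*(l - 2*s)
(2) = (c - 5)*(c - 2)
(3) = sqrt(2)*q^4/2 + 2*sqrt(2)*q^3 - 7*sqrt(2)*q^2 - 36*sqrt(2)*q - 36*sqrt(2)
(4) = j^3 + j^2 - 22*j - 40
(5) = d^3 + 4*d^2 - 4*d - 16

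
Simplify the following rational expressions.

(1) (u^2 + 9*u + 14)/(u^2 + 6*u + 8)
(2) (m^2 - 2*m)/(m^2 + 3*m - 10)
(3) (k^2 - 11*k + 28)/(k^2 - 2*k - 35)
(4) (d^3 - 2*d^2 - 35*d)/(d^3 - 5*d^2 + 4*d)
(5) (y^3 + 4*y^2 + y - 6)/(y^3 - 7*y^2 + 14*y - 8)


(1) = (u + 7)/(u + 4)
(2) = m/(m + 5)
(3) = (k - 4)/(k + 5)
(4) = (d^2 - 2*d - 35)/(d^2 - 5*d + 4)
(5) = (y^2 + 5*y + 6)/(y^2 - 6*y + 8)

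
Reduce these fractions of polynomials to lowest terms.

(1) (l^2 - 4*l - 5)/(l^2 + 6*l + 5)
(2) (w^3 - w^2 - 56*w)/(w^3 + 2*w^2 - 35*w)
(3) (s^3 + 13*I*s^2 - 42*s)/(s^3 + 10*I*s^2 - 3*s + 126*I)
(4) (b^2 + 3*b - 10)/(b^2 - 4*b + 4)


(1) = (l - 5)/(l + 5)
(2) = (w - 8)/(w - 5)
(3) = s/(s - 3*I)
(4) = (b + 5)/(b - 2)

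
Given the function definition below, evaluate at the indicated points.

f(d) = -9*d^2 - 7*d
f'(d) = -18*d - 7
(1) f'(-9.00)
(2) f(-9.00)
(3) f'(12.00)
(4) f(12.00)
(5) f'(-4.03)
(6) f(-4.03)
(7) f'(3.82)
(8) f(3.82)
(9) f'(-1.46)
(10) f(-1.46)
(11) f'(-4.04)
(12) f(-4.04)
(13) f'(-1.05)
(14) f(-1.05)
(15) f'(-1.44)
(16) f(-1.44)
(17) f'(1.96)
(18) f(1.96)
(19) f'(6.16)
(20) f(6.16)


(1) = 155.00
(2) = -666.00
(3) = -223.00
(4) = -1380.00
(5) = 65.54
(6) = -117.96
(7) = -75.76
(8) = -158.07
(9) = 19.28
(10) = -8.96
(11) = 65.72
(12) = -118.61
(13) = 11.90
(14) = -2.57
(15) = 18.92
(16) = -8.58
(17) = -42.28
(18) = -48.29
(19) = -117.88
(20) = -384.63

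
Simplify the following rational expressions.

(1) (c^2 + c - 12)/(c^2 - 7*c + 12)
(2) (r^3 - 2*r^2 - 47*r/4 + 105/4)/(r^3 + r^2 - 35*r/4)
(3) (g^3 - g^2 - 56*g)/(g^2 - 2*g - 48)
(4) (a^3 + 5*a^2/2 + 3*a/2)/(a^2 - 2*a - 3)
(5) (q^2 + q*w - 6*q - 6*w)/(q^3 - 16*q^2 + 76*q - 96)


(1) = (c + 4)/(c - 4)
(2) = (r - 3)/r
(3) = (g^2 + 7*g)/(g + 6)
(4) = (2*a^2 + 3*a)/(2*a - 6)
(5) = (q + w)/(q^2 - 10*q + 16)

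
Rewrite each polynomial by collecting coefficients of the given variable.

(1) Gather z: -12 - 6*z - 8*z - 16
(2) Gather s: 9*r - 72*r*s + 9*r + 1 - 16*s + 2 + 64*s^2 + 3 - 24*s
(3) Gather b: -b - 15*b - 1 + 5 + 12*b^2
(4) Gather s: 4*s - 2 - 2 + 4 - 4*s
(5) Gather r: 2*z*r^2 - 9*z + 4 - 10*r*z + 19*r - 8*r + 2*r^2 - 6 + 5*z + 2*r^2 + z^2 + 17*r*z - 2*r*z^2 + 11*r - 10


(1) = -14*z - 28
(2) = 18*r + 64*s^2 + s*(-72*r - 40) + 6
(3) = 12*b^2 - 16*b + 4
(4) = 0
(5) = r^2*(2*z + 4) + r*(-2*z^2 + 7*z + 22) + z^2 - 4*z - 12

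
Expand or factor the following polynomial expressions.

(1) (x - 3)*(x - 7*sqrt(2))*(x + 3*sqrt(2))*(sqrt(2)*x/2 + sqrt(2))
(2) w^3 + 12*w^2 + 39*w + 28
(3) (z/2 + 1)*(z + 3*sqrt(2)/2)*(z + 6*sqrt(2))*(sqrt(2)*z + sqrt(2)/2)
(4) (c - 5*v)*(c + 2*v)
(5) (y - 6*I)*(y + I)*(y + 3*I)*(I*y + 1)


(1) = sqrt(2)*x^4/2 - 4*x^3 - sqrt(2)*x^3/2 - 24*sqrt(2)*x^2 + 4*x^2 + 24*x + 21*sqrt(2)*x + 126*sqrt(2)
(2) = (w + 1)*(w + 4)*(w + 7)
(3) = sqrt(2)*z^4/2 + 5*sqrt(2)*z^3/4 + 15*z^3/2 + 19*sqrt(2)*z^2/2 + 75*z^2/4 + 15*z/2 + 45*sqrt(2)*z/2 + 9*sqrt(2)
(4) = c^2 - 3*c*v - 10*v^2
(5) = I*y^4 + 3*y^3 + 19*I*y^2 + 3*y + 18*I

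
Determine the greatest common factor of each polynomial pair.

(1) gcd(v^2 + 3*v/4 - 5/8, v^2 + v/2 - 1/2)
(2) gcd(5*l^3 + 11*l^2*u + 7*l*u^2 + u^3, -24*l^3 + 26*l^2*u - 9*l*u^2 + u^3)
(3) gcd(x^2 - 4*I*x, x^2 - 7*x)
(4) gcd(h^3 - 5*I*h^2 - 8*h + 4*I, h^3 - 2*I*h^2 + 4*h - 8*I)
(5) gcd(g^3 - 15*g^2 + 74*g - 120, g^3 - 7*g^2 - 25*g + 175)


(1) = v - 1/2
(2) = gcd((l + u)^2*(5*l + u), (-4*l + u)*(-3*l + u)*(-2*l + u)) = 1
(3) = gcd(x*(x - 4*I), x*(x - 7)) = x
(4) = gcd((h - 2*I)^2*(h - I), (h - 2*I)^2*(h + 2*I)) = h^2 - 4*I*h - 4
(5) = g - 5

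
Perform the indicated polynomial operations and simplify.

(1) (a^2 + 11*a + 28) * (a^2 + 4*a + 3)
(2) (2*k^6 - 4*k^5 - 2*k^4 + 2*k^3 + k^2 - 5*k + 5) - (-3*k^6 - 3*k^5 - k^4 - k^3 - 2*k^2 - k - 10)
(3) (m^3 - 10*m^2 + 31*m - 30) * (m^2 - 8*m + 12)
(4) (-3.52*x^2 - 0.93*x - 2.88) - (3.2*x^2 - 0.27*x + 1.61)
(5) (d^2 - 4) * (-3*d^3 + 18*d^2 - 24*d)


(1) = a^4 + 15*a^3 + 75*a^2 + 145*a + 84
(2) = 5*k^6 - k^5 - k^4 + 3*k^3 + 3*k^2 - 4*k + 15
(3) = m^5 - 18*m^4 + 123*m^3 - 398*m^2 + 612*m - 360
(4) = -6.72*x^2 - 0.66*x - 4.49
(5) = -3*d^5 + 18*d^4 - 12*d^3 - 72*d^2 + 96*d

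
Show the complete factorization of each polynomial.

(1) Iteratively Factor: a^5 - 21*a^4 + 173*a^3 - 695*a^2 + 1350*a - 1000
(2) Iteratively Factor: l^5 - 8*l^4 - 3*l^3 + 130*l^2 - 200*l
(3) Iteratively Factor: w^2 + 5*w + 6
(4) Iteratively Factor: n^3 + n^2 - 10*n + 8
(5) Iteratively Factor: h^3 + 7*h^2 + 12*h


(1) = (a - 4)*(a^4 - 17*a^3 + 105*a^2 - 275*a + 250) = (a - 4)*(a - 2)*(a^3 - 15*a^2 + 75*a - 125) = (a - 5)*(a - 4)*(a - 2)*(a^2 - 10*a + 25) = (a - 5)^2*(a - 4)*(a - 2)*(a - 5)
(2) = (l - 5)*(l^4 - 3*l^3 - 18*l^2 + 40*l) = l*(l - 5)*(l^3 - 3*l^2 - 18*l + 40) = l*(l - 5)^2*(l^2 + 2*l - 8) = l*(l - 5)^2*(l + 4)*(l - 2)
(3) = (w + 3)*(w + 2)
(4) = (n - 1)*(n^2 + 2*n - 8) = (n - 2)*(n - 1)*(n + 4)
(5) = (h)*(h^2 + 7*h + 12) = h*(h + 3)*(h + 4)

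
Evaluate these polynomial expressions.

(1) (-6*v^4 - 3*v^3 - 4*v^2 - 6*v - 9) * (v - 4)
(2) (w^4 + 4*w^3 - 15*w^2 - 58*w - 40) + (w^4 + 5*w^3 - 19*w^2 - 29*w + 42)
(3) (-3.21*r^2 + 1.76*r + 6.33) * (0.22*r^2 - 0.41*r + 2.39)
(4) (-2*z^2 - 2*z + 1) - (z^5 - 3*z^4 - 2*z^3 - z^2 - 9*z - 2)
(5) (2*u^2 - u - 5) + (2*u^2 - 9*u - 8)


(1) = -6*v^5 + 21*v^4 + 8*v^3 + 10*v^2 + 15*v + 36
(2) = 2*w^4 + 9*w^3 - 34*w^2 - 87*w + 2
(3) = -0.7062*r^4 + 1.7033*r^3 - 7.0009*r^2 + 1.6111*r + 15.1287
(4) = -z^5 + 3*z^4 + 2*z^3 - z^2 + 7*z + 3
(5) = 4*u^2 - 10*u - 13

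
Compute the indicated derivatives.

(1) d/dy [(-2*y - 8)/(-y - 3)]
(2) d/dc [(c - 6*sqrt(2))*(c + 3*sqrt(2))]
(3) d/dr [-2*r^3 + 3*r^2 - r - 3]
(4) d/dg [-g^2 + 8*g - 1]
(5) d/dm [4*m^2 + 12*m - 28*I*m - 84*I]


(1) = -2/(y + 3)^2
(2) = 2*c - 3*sqrt(2)
(3) = -6*r^2 + 6*r - 1
(4) = 8 - 2*g
(5) = 8*m + 12 - 28*I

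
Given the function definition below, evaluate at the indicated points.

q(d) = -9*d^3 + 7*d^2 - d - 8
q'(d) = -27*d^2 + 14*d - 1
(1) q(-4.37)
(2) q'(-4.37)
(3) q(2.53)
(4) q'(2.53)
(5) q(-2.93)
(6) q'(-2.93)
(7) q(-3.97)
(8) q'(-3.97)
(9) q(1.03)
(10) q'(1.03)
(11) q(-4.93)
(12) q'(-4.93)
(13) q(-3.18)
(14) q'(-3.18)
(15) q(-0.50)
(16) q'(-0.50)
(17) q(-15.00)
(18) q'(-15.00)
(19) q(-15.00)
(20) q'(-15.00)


(1) = 881.13
(2) = -577.80
(3) = -111.47
(4) = -138.40
(5) = 281.41
(6) = -273.81
(7) = 669.43
(8) = -482.12
(9) = -11.44
(10) = -15.22
(11) = 1245.47
(12) = -726.25
(13) = 355.38
(14) = -318.55
(15) = -4.62
(16) = -14.75
(17) = 31957.00
(18) = -6286.00
(19) = 31957.00
(20) = -6286.00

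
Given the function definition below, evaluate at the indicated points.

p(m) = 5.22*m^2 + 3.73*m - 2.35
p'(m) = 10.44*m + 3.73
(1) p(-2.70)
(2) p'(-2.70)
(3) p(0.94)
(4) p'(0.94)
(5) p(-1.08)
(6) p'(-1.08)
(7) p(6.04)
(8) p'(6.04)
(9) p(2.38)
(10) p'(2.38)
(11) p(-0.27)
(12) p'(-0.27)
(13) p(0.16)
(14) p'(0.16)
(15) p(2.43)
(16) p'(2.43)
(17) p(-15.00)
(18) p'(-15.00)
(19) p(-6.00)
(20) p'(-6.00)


(1) = 25.63
(2) = -24.46
(3) = 5.77
(4) = 13.54
(5) = -0.29
(6) = -7.55
(7) = 210.61
(8) = 66.79
(9) = 36.10
(10) = 28.58
(11) = -2.98
(12) = 0.91
(13) = -1.62
(14) = 5.40
(15) = 37.54
(16) = 29.10
(17) = 1116.20
(18) = -152.87
(19) = 163.19
(20) = -58.91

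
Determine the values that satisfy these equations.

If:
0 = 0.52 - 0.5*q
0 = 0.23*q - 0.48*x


Then:
q = 1.04
x = 0.50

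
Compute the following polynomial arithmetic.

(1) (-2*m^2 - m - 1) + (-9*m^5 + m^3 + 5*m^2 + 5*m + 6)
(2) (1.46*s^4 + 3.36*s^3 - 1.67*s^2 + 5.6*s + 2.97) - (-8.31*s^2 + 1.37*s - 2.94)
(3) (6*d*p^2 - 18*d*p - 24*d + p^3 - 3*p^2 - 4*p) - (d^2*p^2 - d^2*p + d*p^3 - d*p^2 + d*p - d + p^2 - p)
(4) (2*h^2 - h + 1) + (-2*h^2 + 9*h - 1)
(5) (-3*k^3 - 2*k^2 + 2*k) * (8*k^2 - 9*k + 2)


(1) = -9*m^5 + m^3 + 3*m^2 + 4*m + 5
(2) = 1.46*s^4 + 3.36*s^3 + 6.64*s^2 + 4.23*s + 5.91
(3) = -d^2*p^2 + d^2*p - d*p^3 + 7*d*p^2 - 19*d*p - 23*d + p^3 - 4*p^2 - 3*p
(4) = 8*h
(5) = -24*k^5 + 11*k^4 + 28*k^3 - 22*k^2 + 4*k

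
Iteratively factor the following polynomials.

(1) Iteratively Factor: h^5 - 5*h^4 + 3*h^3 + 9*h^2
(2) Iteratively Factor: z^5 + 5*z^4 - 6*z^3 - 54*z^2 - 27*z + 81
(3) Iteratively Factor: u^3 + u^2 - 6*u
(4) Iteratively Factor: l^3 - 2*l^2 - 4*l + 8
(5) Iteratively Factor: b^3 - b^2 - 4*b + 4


(1) = (h)*(h^4 - 5*h^3 + 3*h^2 + 9*h) = h*(h - 3)*(h^3 - 2*h^2 - 3*h) = h*(h - 3)^2*(h^2 + h) = h^2*(h - 3)^2*(h + 1)
(2) = (z + 3)*(z^4 + 2*z^3 - 12*z^2 - 18*z + 27) = (z + 3)^2*(z^3 - z^2 - 9*z + 9) = (z - 1)*(z + 3)^2*(z^2 - 9) = (z - 3)*(z - 1)*(z + 3)^2*(z + 3)
(3) = (u + 3)*(u^2 - 2*u) = (u - 2)*(u + 3)*(u)
(4) = (l - 2)*(l^2 - 4) = (l - 2)*(l + 2)*(l - 2)
(5) = (b + 2)*(b^2 - 3*b + 2) = (b - 1)*(b + 2)*(b - 2)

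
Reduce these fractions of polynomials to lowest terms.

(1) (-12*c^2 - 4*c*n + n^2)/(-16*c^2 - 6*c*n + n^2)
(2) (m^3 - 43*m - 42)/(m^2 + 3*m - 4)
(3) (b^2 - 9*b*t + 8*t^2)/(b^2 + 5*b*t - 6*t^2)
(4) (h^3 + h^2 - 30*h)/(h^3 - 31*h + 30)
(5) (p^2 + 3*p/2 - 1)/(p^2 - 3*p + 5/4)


(1) = (6*c - n)/(8*c - n)
(2) = (m^3 - 43*m - 42)/(m^2 + 3*m - 4)
(3) = (b - 8*t)/(b + 6*t)
(4) = h/(h - 1)
(5) = (2*p + 4)/(2*p - 5)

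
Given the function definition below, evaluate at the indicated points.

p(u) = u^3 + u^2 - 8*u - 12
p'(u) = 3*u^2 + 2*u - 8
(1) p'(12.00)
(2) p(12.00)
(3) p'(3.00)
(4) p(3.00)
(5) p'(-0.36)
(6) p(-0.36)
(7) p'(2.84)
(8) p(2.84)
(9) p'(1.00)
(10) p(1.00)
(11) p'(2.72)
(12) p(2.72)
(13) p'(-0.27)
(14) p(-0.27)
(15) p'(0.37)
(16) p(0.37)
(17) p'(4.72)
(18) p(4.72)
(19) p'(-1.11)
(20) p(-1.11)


(1) = 448.00
(2) = 1764.00
(3) = 25.00
(4) = 0.00
(5) = -8.33
(6) = -9.04
(7) = 21.88
(8) = -3.75
(9) = -3.00
(10) = -18.00
(11) = 19.64
(12) = -6.24
(13) = -8.32
(14) = -9.79
(15) = -6.85
(16) = -14.77
(17) = 68.28
(18) = 77.67
(19) = -6.52
(20) = -3.26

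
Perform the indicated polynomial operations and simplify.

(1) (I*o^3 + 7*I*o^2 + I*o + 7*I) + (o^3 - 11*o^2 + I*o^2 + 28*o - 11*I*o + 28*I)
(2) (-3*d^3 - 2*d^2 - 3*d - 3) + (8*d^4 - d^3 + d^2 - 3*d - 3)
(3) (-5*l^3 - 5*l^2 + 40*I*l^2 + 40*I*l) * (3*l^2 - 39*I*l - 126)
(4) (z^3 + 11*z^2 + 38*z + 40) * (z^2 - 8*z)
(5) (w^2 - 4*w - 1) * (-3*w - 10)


(1) = o^3 + I*o^3 - 11*o^2 + 8*I*o^2 + 28*o - 10*I*o + 35*I
(2) = 8*d^4 - 4*d^3 - d^2 - 6*d - 6
(3) = -15*l^5 - 15*l^4 + 315*I*l^4 + 2190*l^3 + 315*I*l^3 + 2190*l^2 - 5040*I*l^2 - 5040*I*l
(4) = z^5 + 3*z^4 - 50*z^3 - 264*z^2 - 320*z
(5) = -3*w^3 + 2*w^2 + 43*w + 10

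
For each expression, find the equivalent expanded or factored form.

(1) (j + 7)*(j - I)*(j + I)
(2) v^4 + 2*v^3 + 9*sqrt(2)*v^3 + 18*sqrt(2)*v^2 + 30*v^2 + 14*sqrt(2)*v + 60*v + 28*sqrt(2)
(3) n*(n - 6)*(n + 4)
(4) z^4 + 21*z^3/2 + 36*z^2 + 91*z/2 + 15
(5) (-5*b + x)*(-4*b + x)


(1) = j^3 + 7*j^2 + j + 7
(2) = (v + 2)*(v + sqrt(2))^2*(v + 7*sqrt(2))
(3) = n^3 - 2*n^2 - 24*n
(4) = (z + 1/2)*(z + 2)*(z + 3)*(z + 5)
(5) = 20*b^2 - 9*b*x + x^2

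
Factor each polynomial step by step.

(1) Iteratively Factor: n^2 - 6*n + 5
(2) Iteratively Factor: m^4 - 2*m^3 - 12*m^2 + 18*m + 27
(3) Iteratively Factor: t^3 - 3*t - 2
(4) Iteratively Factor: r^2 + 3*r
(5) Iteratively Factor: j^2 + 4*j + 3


(1) = (n - 1)*(n - 5)
(2) = (m + 3)*(m^3 - 5*m^2 + 3*m + 9) = (m + 1)*(m + 3)*(m^2 - 6*m + 9) = (m - 3)*(m + 1)*(m + 3)*(m - 3)
(3) = (t + 1)*(t^2 - t - 2) = (t - 2)*(t + 1)*(t + 1)
(4) = (r)*(r + 3)
(5) = (j + 3)*(j + 1)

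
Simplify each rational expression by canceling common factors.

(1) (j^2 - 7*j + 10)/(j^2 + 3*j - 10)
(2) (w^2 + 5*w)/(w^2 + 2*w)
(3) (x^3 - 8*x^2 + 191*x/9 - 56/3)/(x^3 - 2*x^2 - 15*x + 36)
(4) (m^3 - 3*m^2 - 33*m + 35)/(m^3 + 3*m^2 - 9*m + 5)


(1) = (j - 5)/(j + 5)
(2) = (w + 5)/(w + 2)
(3) = (9*x^2 - 45*x + 56)/(9*x^2 + 9*x - 108)
(4) = (m - 7)/(m - 1)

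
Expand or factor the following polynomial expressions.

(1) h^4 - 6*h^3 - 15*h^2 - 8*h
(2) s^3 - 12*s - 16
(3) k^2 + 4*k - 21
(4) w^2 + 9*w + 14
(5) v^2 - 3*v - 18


(1) = h*(h - 8)*(h + 1)^2
(2) = (s - 4)*(s + 2)^2
(3) = (k - 3)*(k + 7)
(4) = (w + 2)*(w + 7)
(5) = (v - 6)*(v + 3)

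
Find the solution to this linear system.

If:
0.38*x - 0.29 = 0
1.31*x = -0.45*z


Then:
x = 0.76
z = -2.22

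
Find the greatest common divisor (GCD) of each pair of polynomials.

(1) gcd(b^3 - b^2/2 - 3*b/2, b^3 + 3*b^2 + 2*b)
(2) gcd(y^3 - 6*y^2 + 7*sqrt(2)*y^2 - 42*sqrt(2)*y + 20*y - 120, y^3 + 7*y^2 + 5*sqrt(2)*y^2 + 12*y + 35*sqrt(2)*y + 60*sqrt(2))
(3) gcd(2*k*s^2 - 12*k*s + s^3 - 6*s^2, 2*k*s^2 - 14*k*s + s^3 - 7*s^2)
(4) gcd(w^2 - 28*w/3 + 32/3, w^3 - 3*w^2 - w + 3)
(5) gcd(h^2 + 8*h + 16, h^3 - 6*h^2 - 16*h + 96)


(1) = b^2 + b
(2) = gcd((y - 6)*(y + 2*sqrt(2))*(y + 5*sqrt(2)), (y + 3)*(y + 4)*(y + 5*sqrt(2))) = y + 5*sqrt(2)
(3) = gcd(s*(2*k + s)*(s - 6), s*(2*k + s)*(s - 7)) = 2*k*s + s^2
(4) = 1
(5) = gcd((h + 4)^2, (h - 6)*(h - 4)*(h + 4)) = h + 4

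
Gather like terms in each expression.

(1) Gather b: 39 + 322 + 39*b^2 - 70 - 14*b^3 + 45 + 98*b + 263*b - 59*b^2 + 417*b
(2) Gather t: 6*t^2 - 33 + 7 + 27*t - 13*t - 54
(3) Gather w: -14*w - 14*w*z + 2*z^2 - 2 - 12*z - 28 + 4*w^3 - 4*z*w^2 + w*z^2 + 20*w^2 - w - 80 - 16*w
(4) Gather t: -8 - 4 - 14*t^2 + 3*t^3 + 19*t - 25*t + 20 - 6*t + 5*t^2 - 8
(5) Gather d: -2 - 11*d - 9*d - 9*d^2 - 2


(1) = -14*b^3 - 20*b^2 + 778*b + 336
(2) = 6*t^2 + 14*t - 80
(3) = 4*w^3 + w^2*(20 - 4*z) + w*(z^2 - 14*z - 31) + 2*z^2 - 12*z - 110
(4) = 3*t^3 - 9*t^2 - 12*t
(5) = -9*d^2 - 20*d - 4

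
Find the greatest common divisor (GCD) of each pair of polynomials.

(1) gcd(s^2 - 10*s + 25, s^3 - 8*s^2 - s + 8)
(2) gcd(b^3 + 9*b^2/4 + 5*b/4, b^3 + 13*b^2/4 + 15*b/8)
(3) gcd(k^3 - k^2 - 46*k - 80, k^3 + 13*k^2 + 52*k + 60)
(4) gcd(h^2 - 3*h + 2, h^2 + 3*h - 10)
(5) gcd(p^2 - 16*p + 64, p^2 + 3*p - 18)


(1) = gcd((s - 5)^2, (s - 8)*(s - 1)*(s + 1)) = 1
(2) = gcd(b*(b + 1)*(b + 5/4), b*(b + 3/4)*(b + 5/2)) = b
(3) = gcd((k - 8)*(k + 2)*(k + 5), (k + 2)*(k + 5)*(k + 6)) = k^2 + 7*k + 10
(4) = h - 2
(5) = 1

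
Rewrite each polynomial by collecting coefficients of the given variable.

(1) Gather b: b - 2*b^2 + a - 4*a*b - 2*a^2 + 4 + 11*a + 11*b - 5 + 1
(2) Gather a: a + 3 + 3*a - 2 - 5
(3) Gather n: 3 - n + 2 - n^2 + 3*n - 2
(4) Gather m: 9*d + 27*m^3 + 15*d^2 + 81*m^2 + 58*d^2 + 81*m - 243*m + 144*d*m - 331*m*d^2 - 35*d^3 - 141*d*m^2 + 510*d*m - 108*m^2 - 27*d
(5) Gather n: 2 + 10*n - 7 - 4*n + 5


(1) = -2*a^2 + 12*a - 2*b^2 + b*(12 - 4*a)
(2) = 4*a - 4
(3) = -n^2 + 2*n + 3
(4) = -35*d^3 + 73*d^2 - 18*d + 27*m^3 + m^2*(-141*d - 27) + m*(-331*d^2 + 654*d - 162)
(5) = 6*n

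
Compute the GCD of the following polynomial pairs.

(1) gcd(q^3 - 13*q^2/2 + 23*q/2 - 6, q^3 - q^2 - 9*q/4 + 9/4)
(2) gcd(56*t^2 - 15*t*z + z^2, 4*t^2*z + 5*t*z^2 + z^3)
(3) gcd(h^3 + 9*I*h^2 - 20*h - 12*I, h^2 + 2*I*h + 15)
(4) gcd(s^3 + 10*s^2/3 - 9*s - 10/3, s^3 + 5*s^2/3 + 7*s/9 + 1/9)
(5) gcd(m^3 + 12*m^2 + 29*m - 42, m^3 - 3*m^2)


(1) = gcd((q - 4)*(q - 3/2)*(q - 1), (q - 3/2)*(q - 1)*(q + 3/2)) = q^2 - 5*q/2 + 3/2
(2) = 1
(3) = 1
(4) = s + 1/3
(5) = gcd((m - 1)*(m + 6)*(m + 7), m^2*(m - 3)) = 1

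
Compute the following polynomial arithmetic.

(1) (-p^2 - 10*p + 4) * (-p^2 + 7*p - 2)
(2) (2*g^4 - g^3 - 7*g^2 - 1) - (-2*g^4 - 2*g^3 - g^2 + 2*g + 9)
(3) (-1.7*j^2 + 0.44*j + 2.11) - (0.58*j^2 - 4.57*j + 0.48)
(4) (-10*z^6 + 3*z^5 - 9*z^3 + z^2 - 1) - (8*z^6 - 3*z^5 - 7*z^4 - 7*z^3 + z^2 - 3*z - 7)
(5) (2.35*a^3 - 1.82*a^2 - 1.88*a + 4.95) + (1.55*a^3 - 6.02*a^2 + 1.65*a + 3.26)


(1) = p^4 + 3*p^3 - 72*p^2 + 48*p - 8
(2) = 4*g^4 + g^3 - 6*g^2 - 2*g - 10
(3) = -2.28*j^2 + 5.01*j + 1.63
(4) = -18*z^6 + 6*z^5 + 7*z^4 - 2*z^3 + 3*z + 6
(5) = 3.9*a^3 - 7.84*a^2 - 0.23*a + 8.21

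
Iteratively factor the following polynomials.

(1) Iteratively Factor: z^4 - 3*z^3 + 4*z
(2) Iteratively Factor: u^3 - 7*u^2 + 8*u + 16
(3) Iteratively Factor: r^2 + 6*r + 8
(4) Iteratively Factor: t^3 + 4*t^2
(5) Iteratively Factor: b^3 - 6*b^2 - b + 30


(1) = (z - 2)*(z^3 - z^2 - 2*z) = z*(z - 2)*(z^2 - z - 2) = z*(z - 2)*(z + 1)*(z - 2)
(2) = (u + 1)*(u^2 - 8*u + 16) = (u - 4)*(u + 1)*(u - 4)
(3) = (r + 2)*(r + 4)
(4) = (t)*(t^2 + 4*t) = t*(t + 4)*(t)
(5) = (b + 2)*(b^2 - 8*b + 15) = (b - 3)*(b + 2)*(b - 5)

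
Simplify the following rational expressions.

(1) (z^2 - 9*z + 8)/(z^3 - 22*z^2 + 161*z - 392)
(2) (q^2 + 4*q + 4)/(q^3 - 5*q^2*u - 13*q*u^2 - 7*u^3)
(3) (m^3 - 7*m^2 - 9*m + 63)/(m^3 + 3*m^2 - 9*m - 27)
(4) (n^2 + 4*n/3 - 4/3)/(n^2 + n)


(1) = (z - 1)/(z^2 - 14*z + 49)
(2) = (q^2 + 4*q + 4)/(q^3 - 5*q^2*u - 13*q*u^2 - 7*u^3)
(3) = (m - 7)/(m + 3)
(4) = (3*n^2 + 4*n - 4)/(3*n^2 + 3*n)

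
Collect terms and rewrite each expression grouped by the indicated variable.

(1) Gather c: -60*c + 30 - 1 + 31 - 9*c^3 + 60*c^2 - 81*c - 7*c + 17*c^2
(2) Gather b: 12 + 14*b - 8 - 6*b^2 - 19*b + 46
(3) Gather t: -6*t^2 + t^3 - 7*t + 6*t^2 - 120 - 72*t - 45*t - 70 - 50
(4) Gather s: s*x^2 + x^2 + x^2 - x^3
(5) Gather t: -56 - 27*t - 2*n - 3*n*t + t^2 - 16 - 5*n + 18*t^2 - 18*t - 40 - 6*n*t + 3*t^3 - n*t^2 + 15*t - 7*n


(1) = -9*c^3 + 77*c^2 - 148*c + 60
(2) = -6*b^2 - 5*b + 50
(3) = t^3 - 124*t - 240
(4) = s*x^2 - x^3 + 2*x^2
(5) = -14*n + 3*t^3 + t^2*(19 - n) + t*(-9*n - 30) - 112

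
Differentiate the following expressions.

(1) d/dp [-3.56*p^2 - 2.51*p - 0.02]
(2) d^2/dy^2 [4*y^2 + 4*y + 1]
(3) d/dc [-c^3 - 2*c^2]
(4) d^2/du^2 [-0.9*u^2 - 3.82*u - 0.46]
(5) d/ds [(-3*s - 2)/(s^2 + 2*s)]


(1) = -7.12*p - 2.51
(2) = 8
(3) = c*(-3*c - 4)
(4) = -1.80000000000000
(5) = (3*s^2 + 4*s + 4)/(s^2*(s^2 + 4*s + 4))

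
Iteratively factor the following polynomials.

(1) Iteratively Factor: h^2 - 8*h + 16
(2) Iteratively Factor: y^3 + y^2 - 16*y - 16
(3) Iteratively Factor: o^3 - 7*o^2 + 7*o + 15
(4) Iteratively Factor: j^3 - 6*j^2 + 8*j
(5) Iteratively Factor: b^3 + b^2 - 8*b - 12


(1) = (h - 4)*(h - 4)
(2) = (y + 4)*(y^2 - 3*y - 4) = (y - 4)*(y + 4)*(y + 1)
(3) = (o + 1)*(o^2 - 8*o + 15) = (o - 3)*(o + 1)*(o - 5)
(4) = (j - 4)*(j^2 - 2*j) = j*(j - 4)*(j - 2)
(5) = (b + 2)*(b^2 - b - 6) = (b + 2)^2*(b - 3)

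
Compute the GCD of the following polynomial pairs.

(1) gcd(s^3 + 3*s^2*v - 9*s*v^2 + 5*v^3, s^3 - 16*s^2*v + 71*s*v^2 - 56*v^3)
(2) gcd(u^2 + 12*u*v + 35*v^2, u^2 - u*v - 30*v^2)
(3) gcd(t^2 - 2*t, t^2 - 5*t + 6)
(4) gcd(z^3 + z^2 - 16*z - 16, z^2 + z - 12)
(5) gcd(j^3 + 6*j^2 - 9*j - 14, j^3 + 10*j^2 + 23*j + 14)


(1) = s - v
(2) = gcd((u + 5*v)*(u + 7*v), (u - 6*v)*(u + 5*v)) = u + 5*v
(3) = gcd(t*(t - 2), (t - 3)*(t - 2)) = t - 2
(4) = z + 4
(5) = gcd((j - 2)*(j + 1)*(j + 7), (j + 1)*(j + 2)*(j + 7)) = j^2 + 8*j + 7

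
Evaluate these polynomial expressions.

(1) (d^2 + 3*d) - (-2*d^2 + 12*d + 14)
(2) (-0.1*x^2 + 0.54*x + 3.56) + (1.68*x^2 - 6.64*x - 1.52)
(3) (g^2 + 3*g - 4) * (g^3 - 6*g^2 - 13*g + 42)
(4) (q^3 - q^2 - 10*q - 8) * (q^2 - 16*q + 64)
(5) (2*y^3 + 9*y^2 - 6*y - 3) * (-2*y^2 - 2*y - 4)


(1) = 3*d^2 - 9*d - 14
(2) = 1.58*x^2 - 6.1*x + 2.04
(3) = g^5 - 3*g^4 - 35*g^3 + 27*g^2 + 178*g - 168
(4) = q^5 - 17*q^4 + 70*q^3 + 88*q^2 - 512*q - 512
(5) = -4*y^5 - 22*y^4 - 14*y^3 - 18*y^2 + 30*y + 12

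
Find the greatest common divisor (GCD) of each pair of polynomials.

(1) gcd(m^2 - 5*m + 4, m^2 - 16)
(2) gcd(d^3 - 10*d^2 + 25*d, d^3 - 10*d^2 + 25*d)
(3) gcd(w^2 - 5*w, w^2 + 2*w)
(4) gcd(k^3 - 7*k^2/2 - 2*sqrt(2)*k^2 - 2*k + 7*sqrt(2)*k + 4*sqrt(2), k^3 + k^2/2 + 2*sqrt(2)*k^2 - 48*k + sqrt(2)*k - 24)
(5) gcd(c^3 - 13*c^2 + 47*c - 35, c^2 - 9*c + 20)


(1) = gcd((m - 4)*(m - 1), (m - 4)*(m + 4)) = m - 4
(2) = d^3 - 10*d^2 + 25*d
(3) = w
(4) = gcd((k - 4)*(k + 1/2)*(k - 2*sqrt(2)), (k + 1/2)*(k - 4*sqrt(2))*(k + 6*sqrt(2))) = k + 1/2
(5) = gcd((c - 7)*(c - 5)*(c - 1), (c - 5)*(c - 4)) = c - 5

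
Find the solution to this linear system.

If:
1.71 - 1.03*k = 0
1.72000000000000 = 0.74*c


Then:
c = 2.32
k = 1.66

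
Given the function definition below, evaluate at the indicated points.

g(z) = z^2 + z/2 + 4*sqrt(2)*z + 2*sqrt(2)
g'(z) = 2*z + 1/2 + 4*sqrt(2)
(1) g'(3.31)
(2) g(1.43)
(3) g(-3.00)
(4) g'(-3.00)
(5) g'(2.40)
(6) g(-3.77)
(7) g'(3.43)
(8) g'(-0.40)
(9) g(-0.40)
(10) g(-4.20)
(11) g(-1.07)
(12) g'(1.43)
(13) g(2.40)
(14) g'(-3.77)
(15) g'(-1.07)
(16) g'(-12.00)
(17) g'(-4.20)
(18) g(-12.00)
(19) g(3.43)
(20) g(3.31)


(1) = 12.78
(2) = 13.68
(3) = -6.64
(4) = 0.16
(5) = 10.96
(6) = -6.17
(7) = 13.02
(8) = 5.36
(9) = 0.53
(10) = -5.39
(11) = -2.61
(12) = 9.02
(13) = 23.36
(14) = -1.38
(15) = 4.02
(16) = -17.84
(17) = -2.24
(18) = 72.95
(19) = 35.71
(20) = 34.16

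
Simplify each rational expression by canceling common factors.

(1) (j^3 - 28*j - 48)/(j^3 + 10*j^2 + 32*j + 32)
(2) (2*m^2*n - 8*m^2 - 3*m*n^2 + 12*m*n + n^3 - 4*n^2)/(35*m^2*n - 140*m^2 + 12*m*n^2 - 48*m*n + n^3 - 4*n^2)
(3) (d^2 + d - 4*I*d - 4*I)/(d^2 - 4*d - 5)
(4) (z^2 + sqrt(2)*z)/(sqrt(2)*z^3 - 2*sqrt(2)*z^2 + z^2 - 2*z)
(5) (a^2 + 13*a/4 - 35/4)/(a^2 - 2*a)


(1) = (j - 6)/(j + 4)
(2) = (2*m^2 - 3*m*n + n^2)/(35*m^2 + 12*m*n + n^2)
(3) = (d - 4*I)/(d - 5)
(4) = (z + sqrt(2))/(sqrt(2)*z^2 + z*(1 - 2*sqrt(2)) - 2)
(5) = (4*a^2 + 13*a - 35)/(4*a^2 - 8*a)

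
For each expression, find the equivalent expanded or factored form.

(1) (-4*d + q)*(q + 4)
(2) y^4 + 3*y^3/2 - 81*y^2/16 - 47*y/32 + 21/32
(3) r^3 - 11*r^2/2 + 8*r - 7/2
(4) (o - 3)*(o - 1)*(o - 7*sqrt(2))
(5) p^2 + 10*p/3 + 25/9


(1) = -4*d*q - 16*d + q^2 + 4*q
(2) = (y - 7/4)*(y - 1/4)*(y + 1/2)*(y + 3)
(3) = (r - 7/2)*(r - 1)^2
(4) = o^3 - 7*sqrt(2)*o^2 - 4*o^2 + 3*o + 28*sqrt(2)*o - 21*sqrt(2)
(5) = (p + 5/3)^2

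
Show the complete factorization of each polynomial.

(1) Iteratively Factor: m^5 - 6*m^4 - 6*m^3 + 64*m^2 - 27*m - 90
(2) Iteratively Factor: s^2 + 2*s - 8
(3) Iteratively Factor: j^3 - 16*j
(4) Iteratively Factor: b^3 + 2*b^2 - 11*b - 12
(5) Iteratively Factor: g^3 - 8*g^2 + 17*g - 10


(1) = (m + 1)*(m^4 - 7*m^3 + m^2 + 63*m - 90) = (m + 1)*(m + 3)*(m^3 - 10*m^2 + 31*m - 30) = (m - 2)*(m + 1)*(m + 3)*(m^2 - 8*m + 15) = (m - 3)*(m - 2)*(m + 1)*(m + 3)*(m - 5)
(2) = (s + 4)*(s - 2)
(3) = (j)*(j^2 - 16) = j*(j - 4)*(j + 4)
(4) = (b + 4)*(b^2 - 2*b - 3) = (b + 1)*(b + 4)*(b - 3)
(5) = (g - 1)*(g^2 - 7*g + 10) = (g - 2)*(g - 1)*(g - 5)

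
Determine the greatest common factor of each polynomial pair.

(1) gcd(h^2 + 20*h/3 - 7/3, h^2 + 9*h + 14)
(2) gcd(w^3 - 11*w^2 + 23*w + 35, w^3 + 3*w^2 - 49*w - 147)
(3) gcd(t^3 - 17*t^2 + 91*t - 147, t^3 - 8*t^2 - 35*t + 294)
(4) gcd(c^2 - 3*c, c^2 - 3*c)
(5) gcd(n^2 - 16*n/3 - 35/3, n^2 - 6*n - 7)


(1) = h + 7
(2) = gcd((w - 7)*(w - 5)*(w + 1), (w - 7)*(w + 3)*(w + 7)) = w - 7
(3) = t^2 - 14*t + 49
(4) = gcd(c*(c - 3), c*(c - 3)) = c^2 - 3*c
(5) = gcd((n - 7)*(n + 5/3), (n - 7)*(n + 1)) = n - 7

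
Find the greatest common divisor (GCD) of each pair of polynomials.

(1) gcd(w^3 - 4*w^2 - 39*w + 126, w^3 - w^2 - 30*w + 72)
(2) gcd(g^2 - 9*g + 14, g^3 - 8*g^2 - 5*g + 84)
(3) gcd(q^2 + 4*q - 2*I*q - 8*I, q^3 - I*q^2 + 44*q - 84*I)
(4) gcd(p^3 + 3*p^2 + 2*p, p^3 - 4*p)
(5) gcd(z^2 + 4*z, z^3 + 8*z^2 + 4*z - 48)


(1) = gcd((w - 7)*(w - 3)*(w + 6), (w - 4)*(w - 3)*(w + 6)) = w^2 + 3*w - 18
(2) = gcd((g - 7)*(g - 2), (g - 7)*(g - 4)*(g + 3)) = g - 7
(3) = gcd((q + 4)*(q - 2*I), (q - 6*I)*(q - 2*I)*(q + 7*I)) = q - 2*I
(4) = p^2 + 2*p
(5) = z + 4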